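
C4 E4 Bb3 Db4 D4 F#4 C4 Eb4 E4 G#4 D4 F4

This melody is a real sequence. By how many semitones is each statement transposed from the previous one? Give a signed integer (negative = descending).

The 4-note cells begin on C4, D4, E4 — each up a 2nd from the last.
C4→D4 is 62 − 60 = 2 semitones.

2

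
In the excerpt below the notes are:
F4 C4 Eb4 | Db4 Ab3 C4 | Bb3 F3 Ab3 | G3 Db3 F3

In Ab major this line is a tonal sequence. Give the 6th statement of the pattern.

C3 G2 Bb2

With a 3-note motive the entries are F4, Db4, Bb3, G3, each down a 3rd from the previous.
Extending down a 3rd: Eb3 → C3.
Statement 6 starts on C3 and keeps the same diatonic contour: C3 G2 Bb2.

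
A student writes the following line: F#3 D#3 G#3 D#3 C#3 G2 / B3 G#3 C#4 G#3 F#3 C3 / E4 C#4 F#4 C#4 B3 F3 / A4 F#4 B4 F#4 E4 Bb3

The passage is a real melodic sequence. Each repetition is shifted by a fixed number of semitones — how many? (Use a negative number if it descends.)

5

Unit = 6 notes; the statements start on F#3, B3, E4, A4, moving up a 4th each time.
Counting half-steps from F#3 to B3: 5.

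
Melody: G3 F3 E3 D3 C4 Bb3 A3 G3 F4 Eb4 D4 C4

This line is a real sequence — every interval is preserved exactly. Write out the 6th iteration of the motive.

Ab5 Gb5 F5 Eb5

Taking 4-note groups, the heads are G3, C4, F4: the pattern moves up a 4th.
Extending up a 4th: Bb4 → Eb5 → Ab5.
Statement 6 starts on Ab5 and keeps the same exact contour: Ab5 Gb5 F5 Eb5.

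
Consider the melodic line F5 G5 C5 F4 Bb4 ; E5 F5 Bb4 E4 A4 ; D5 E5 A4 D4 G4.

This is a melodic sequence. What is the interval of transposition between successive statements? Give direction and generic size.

down a 2nd

Unit = 5 notes; the statements start on F5, E5, D5, moving down a 2nd each time.
From F5 to E5: down a 2nd.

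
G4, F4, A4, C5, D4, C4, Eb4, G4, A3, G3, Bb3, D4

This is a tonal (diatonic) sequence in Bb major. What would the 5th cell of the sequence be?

Taking 4-note groups, the heads are G4, D4, A3: the pattern moves down a 4th.
Continuing the starts: Eb3 → Bb2.
Statement 5 starts on Bb2 and keeps the same diatonic contour: Bb2 A2 C3 Eb3.

Bb2 A2 C3 Eb3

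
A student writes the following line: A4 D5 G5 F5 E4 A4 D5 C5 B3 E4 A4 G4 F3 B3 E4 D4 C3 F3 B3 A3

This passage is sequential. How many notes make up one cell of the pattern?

There are 20 notes; a 4-note unit gives 5 cells:
A4 D5 G5 F5 | E4 A4 D5 C5 | B3 E4 A4 G4 | F3 B3 E4 D4 | C3 F3 B3 A3
That's a consistent down a 4th shift per cell, and no other grouping gives one.

4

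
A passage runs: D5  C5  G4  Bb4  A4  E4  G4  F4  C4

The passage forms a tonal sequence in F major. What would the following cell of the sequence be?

With a 3-note motive the entries are D5, Bb4, G4, each down a 3rd from the previous.
Statement 4 starts on E4 and keeps the same diatonic contour: E4 D4 A3.

E4 D4 A3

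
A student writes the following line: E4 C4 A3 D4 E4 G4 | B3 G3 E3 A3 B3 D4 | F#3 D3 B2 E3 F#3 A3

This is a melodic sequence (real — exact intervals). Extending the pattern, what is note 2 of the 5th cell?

The unit is 6 notes. Position-2 pitches of the 3 shown cells: C4, G3, D3.
Carrying that down a 4th forward: A2 → E2.

E2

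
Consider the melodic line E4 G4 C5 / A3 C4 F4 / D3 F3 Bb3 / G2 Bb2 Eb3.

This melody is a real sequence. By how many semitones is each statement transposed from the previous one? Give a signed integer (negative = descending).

Taking 3-note groups, the heads are E4, A3, D3, G2: the pattern moves down a 5th.
E4 to A3 spans -7 semitones.

-7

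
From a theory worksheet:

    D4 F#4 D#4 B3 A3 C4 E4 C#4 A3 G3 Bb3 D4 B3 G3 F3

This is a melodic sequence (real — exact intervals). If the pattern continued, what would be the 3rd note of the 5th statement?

G3

With 5-note cells, note 3 of each statement runs D#4, C#4, B3.
Carrying that down a 2nd forward: A3 → G3.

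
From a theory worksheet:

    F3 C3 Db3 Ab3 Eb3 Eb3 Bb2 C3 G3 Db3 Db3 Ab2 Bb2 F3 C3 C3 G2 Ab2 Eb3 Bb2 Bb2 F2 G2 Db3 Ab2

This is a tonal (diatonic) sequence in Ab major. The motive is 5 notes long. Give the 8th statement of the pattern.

With a 5-note motive the entries are F3, Eb3, Db3, C3, Bb2, each down a 2nd from the previous.
Carrying on: Ab2 → G2 → F2.
From F2 the diatonic shape gives F2 C2 Db2 Ab2 Eb2.

F2 C2 Db2 Ab2 Eb2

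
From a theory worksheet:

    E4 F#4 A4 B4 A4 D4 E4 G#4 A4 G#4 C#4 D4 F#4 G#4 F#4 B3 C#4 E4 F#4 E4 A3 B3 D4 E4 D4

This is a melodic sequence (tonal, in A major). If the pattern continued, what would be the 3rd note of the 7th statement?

The unit is 5 notes. Position-3 pitches of the 5 shown cells: A4, G#4, F#4, E4, D4.
Each moves down a 2nd. Continuing: C#4 → B3.

B3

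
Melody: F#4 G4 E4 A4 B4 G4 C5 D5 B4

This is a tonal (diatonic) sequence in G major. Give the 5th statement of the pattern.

With a 3-note motive the entries are F#4, A4, C5, each up a 3rd from the previous.
Extending up a 3rd: E5 → G5.
Statement 5 starts on G5 and keeps the same diatonic contour: G5 A5 F#5.

G5 A5 F#5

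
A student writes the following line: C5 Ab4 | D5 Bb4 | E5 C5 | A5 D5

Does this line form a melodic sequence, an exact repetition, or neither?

Note 1 of cell 4 is A5; if this were a sequence it would be F#5. No unit length gives a consistent transposition pattern.

neither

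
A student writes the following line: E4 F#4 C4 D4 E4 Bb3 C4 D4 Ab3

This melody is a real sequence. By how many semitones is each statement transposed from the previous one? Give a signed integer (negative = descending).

-2

Taking 3-note groups, the heads are E4, D4, C4: the pattern moves down a 2nd.
Counting half-steps from E4 to D4: -2.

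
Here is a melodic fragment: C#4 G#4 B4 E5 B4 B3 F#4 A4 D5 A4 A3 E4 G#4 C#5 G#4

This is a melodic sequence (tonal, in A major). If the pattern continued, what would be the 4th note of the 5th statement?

A4

With 5-note cells, note 4 of each statement runs E5, D5, C#5.
Carrying that down a 2nd forward: B4 → A4.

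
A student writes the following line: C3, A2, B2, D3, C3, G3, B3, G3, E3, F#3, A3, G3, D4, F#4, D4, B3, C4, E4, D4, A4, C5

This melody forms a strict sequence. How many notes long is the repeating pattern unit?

7

There are 21 notes; a 7-note unit gives 3 cells:
C3 A2 B2 D3 C3 G3 B3 | G3 E3 F#3 A3 G3 D4 F#4 | D4 B3 C4 E4 D4 A4 C5
Each cell is the previous one up a 5th — so the unit is 7 notes.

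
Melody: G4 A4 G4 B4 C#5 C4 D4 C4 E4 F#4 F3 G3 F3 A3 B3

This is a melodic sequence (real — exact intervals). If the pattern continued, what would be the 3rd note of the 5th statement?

Eb2

With 5-note cells, note 3 of each statement runs G4, C4, F3.
Carrying that down a 5th forward: Bb2 → Eb2.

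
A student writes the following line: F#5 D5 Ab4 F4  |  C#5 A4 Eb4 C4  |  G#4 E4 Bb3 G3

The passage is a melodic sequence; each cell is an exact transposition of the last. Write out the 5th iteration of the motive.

A#3 F#3 C3 A2

Taking 4-note groups, the heads are F#5, C#5, G#4: the pattern moves down a 4th.
Continuing the starts: D#4 → A#3.
Statement 5 starts on A#3 and keeps the same exact contour: A#3 F#3 C3 A2.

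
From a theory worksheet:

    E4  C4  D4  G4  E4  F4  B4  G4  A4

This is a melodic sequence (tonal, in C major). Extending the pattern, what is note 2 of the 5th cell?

Grouping in 3s, the 2nd note of each cell is C4, E4, G4.
Carrying that up a 3rd forward: B4 → D5.

D5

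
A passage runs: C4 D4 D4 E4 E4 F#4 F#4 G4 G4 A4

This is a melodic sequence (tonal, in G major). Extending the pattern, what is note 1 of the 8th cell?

C5

Grouping in 2s, the 1st note of each cell is C4, D4, E4, F#4, G4.
Extending up a 2nd: A4 → B4 → C5.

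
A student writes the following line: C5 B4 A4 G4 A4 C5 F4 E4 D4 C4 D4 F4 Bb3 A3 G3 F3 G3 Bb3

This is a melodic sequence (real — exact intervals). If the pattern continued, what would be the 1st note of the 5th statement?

Ab2

With 6-note cells, note 1 of each statement runs C5, F4, Bb3.
Each moves down a 5th. Continuing: Eb3 → Ab2.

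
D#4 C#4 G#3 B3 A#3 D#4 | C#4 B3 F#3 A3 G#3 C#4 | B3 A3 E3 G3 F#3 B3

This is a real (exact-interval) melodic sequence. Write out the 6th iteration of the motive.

F3 Eb3 Bb2 Db3 C3 F3

With a 6-note motive the entries are D#4, C#4, B3, each down a 2nd from the previous.
Carrying on: A3 → G3 → F3.
So cell 6 is F3 Eb3 Bb2 Db3 C3 F3.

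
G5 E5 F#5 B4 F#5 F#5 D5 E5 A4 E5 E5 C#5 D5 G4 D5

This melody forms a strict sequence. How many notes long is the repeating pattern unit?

5

15 notes total. Splitting into 3 groups of 5:
G5 E5 F#5 B4 F#5 | F#5 D5 E5 A4 E5 | E5 C#5 D5 G4 D5
That's a consistent down a 2nd shift per cell, and no other grouping gives one.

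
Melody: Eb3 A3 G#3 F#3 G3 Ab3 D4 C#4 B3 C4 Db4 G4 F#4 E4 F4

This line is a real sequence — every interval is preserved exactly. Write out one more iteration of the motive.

Taking 5-note groups, the heads are Eb3, Ab3, Db4: the pattern moves up a 4th.
So cell 4 is Gb4 C5 B4 A4 Bb4.

Gb4 C5 B4 A4 Bb4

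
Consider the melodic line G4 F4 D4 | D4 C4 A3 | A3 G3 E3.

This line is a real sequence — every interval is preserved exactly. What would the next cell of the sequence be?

E3 D3 B2

With a 3-note motive the entries are G4, D4, A3, each down a 4th from the previous.
So cell 4 is E3 D3 B2.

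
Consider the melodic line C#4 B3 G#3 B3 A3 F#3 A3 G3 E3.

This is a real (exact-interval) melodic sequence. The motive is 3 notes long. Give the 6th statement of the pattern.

Taking 3-note groups, the heads are C#4, B3, A3: the pattern moves down a 2nd.
Carrying on: G3 → F3 → Eb3.
Statement 6 starts on Eb3 and keeps the same exact contour: Eb3 Db3 Bb2.

Eb3 Db3 Bb2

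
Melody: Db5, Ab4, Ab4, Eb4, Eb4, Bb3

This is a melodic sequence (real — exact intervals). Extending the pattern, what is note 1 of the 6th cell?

The unit is 2 notes. Position-1 pitches of the 3 shown cells: Db5, Ab4, Eb4.
Carrying that down a 4th forward: Bb3 → F3 → C3.

C3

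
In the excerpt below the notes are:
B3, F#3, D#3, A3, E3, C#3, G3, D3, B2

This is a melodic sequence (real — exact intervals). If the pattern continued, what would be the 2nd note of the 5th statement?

Bb2

With 3-note cells, note 2 of each statement runs F#3, E3, D3.
Extending down a 2nd: C3 → Bb2.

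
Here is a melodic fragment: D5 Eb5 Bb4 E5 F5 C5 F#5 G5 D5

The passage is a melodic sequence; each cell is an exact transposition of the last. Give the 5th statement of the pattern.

The 3-note cells begin on D5, E5, F#5 — each up a 2nd from the last.
Carrying on: G#5 → A#5.
So cell 5 is A#5 B5 F#5.

A#5 B5 F#5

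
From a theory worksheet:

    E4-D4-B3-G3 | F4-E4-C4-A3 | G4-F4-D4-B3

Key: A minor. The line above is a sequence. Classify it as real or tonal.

Every note is diatonic to A minor.
Cell 1 has -2 semitones from note 1 to 2, but cell 2 has -1 — the interval quality changes while the contour stays the same, which is the hallmark of a tonal sequence.

tonal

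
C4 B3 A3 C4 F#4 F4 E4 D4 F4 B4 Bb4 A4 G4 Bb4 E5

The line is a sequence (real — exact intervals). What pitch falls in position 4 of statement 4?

Eb5

With 5-note cells, note 4 of each statement runs C4, F4, Bb4.
From Bb4, up a 4th gives Eb5.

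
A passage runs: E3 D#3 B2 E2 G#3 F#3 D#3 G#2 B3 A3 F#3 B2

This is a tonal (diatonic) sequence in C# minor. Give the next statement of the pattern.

D#4 C#4 A3 D#3

With a 4-note motive the entries are E3, G#3, B3, each up a 3rd from the previous.
So cell 4 is D#4 C#4 A3 D#3.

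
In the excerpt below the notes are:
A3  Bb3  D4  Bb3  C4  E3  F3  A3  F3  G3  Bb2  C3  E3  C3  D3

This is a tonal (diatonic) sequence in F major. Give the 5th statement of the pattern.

C2 D2 F2 D2 E2

Unit = 5 notes; the statements start on A3, E3, Bb2, moving down a 4th each time.
Extending down a 4th: F2 → C2.
So cell 5 is C2 D2 F2 D2 E2.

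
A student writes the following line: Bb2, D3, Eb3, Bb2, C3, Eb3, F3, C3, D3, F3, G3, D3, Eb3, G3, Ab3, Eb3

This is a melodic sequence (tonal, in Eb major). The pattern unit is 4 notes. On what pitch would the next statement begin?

The 4-note cells begin on Bb2, C3, D3, Eb3 — each up a 2nd from the last.
One more step up a 2nd gives F3.

F3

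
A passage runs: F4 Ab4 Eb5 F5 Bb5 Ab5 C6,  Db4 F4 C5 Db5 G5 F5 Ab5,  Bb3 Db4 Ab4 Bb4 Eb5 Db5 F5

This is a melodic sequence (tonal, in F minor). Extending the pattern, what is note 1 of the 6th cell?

The unit is 7 notes. Position-1 pitches of the 3 shown cells: F4, Db4, Bb3.
Extending down a 3rd: G3 → Eb3 → C3.

C3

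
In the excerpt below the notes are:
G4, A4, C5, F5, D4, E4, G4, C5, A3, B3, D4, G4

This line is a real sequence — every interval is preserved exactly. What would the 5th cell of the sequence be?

Taking 4-note groups, the heads are G4, D4, A3: the pattern moves down a 4th.
Carrying on: E3 → B2.
Statement 5 starts on B2 and keeps the same exact contour: B2 C#3 E3 A3.

B2 C#3 E3 A3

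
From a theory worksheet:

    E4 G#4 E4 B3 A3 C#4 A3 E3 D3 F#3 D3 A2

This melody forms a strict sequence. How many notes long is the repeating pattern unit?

4

Try groups of 4 (3 cells in 12 notes):
E4 G#4 E4 B3 | A3 C#4 A3 E3 | D3 F#3 D3 A2
That's a consistent down a 5th shift per cell, and no other grouping gives one.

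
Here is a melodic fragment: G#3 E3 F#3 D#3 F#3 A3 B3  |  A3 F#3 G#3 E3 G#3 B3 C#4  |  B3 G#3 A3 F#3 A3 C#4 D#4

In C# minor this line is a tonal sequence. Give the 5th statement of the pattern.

D#4 B3 C#4 A3 C#4 E4 F#4

Taking 7-note groups, the heads are G#3, A3, B3: the pattern moves up a 2nd.
Carrying on: C#4 → D#4.
From D#4 the diatonic shape gives D#4 B3 C#4 A3 C#4 E4 F#4.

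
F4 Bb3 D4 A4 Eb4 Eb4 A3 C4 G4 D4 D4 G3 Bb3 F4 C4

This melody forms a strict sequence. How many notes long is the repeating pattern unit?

5

There are 15 notes; a 5-note unit gives 3 cells:
F4 Bb3 D4 A4 Eb4 | Eb4 A3 C4 G4 D4 | D4 G3 Bb3 F4 C4
Every group is a transposition down a 2nd of the one before; no shorter unit works.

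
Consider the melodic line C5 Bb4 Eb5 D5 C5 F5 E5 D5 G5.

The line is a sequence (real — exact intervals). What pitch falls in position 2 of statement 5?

F#5

Grouping in 3s, the 2nd note of each cell is Bb4, C5, D5.
Extending up a 2nd: E5 → F#5.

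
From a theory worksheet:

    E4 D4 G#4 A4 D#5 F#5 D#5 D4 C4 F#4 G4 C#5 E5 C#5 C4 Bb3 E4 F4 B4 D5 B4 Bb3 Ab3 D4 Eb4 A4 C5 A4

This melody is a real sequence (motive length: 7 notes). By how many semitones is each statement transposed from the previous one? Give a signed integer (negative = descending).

-2

The 7-note cells begin on E4, D4, C4, Bb3 — each down a 2nd from the last.
Counting half-steps from E4 to D4: -2.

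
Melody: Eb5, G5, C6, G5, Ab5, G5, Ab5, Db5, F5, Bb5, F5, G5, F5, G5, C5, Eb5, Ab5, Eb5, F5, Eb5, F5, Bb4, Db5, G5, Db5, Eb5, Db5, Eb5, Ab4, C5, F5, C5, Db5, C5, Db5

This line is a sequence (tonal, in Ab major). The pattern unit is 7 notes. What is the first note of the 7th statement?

F4

Taking 7-note groups, the heads are Eb5, Db5, C5, Bb4, Ab4: the pattern moves down a 2nd.
Extending the heads down a 2nd: G4 → F4.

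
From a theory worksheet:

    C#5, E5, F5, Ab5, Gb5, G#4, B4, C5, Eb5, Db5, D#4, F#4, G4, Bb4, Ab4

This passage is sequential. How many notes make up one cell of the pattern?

15 notes total. Splitting into 3 groups of 5:
C#5 E5 F5 Ab5 Gb5 | G#4 B4 C5 Eb5 Db5 | D#4 F#4 G4 Bb4 Ab4
Every group is a transposition down a 4th of the one before; no shorter unit works.

5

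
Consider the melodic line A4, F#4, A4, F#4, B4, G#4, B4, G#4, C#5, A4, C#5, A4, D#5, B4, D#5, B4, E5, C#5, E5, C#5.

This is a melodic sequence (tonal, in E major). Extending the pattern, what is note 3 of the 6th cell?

F#5

Grouping in 4s, the 3rd note of each cell is A4, B4, C#5, D#5, E5.
From E5, up a 2nd gives F#5.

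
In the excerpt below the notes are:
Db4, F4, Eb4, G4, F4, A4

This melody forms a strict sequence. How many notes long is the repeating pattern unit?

6 notes total. Splitting into 3 groups of 2:
Db4 F4 | Eb4 G4 | F4 A4
Each cell is the previous one up a 2nd — so the unit is 2 notes.

2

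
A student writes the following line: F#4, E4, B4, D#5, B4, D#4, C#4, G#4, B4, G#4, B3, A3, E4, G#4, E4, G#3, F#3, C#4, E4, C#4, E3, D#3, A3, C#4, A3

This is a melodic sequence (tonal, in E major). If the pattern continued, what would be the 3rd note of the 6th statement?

The unit is 5 notes. Position-3 pitches of the 5 shown cells: B4, G#4, E4, C#4, A3.
Each moves down a 3rd; the next is F#3.

F#3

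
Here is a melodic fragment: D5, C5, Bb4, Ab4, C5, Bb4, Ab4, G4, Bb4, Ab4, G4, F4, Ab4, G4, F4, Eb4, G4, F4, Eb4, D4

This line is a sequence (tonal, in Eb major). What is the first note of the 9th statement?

C4

With a 4-note motive the entries are D5, C5, Bb4, Ab4, G4, each down a 2nd from the previous.
Continuing: F4 → Eb4 → D4 → C4. Statement 9 starts on C4.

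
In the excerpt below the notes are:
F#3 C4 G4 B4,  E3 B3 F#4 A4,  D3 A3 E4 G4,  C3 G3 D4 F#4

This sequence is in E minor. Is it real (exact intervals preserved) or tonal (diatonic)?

Every note is diatonic to E minor.
Cell 1 has +6 semitones from note 1 to 2, but cell 2 has +7 — the interval quality changes while the contour stays the same, which is the hallmark of a tonal sequence.

tonal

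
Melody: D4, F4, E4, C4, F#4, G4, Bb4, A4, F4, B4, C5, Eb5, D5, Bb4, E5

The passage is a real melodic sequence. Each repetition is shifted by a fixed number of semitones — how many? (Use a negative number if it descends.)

5

Unit = 5 notes; the statements start on D4, G4, C5, moving up a 4th each time.
D4→G4 is 67 − 62 = 5 semitones.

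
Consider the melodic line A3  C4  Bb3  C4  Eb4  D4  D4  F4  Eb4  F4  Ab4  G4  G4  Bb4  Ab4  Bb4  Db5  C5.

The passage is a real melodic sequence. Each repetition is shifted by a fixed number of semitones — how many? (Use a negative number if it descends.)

The 6-note cells begin on A3, D4, G4 — each up a 4th from the last.
A3→D4 is 62 − 57 = 5 semitones.

5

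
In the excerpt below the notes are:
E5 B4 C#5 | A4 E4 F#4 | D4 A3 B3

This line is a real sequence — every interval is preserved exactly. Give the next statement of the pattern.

G3 D3 E3

With a 3-note motive the entries are E5, A4, D4, each down a 5th from the previous.
From G3 the exact shape gives G3 D3 E3.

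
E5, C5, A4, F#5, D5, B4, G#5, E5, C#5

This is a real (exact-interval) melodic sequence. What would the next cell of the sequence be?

A#5 F#5 D#5

Unit = 3 notes; the statements start on E5, F#5, G#5, moving up a 2nd each time.
Statement 4 starts on A#5 and keeps the same exact contour: A#5 F#5 D#5.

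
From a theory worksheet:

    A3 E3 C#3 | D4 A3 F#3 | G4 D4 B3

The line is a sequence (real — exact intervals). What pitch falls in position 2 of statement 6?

The unit is 3 notes. Position-2 pitches of the 3 shown cells: E3, A3, D4.
Extending up a 4th: G4 → C5 → F5.

F5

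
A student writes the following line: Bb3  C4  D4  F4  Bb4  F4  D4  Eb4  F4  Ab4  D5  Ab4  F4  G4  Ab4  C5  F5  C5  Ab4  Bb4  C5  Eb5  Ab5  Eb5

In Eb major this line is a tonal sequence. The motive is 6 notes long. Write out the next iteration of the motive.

C5 D5 Eb5 G5 C6 G5

Taking 6-note groups, the heads are Bb3, D4, F4, Ab4: the pattern moves up a 3rd.
From C5 the diatonic shape gives C5 D5 Eb5 G5 C6 G5.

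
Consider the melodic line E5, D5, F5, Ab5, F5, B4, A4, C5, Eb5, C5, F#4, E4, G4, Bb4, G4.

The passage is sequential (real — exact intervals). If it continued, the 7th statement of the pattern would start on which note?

A#2

Taking 5-note groups, the heads are E5, B4, F#4: the pattern moves down a 4th.
Continuing: C#4 → G#3 → D#3 → A#2. Statement 7 starts on A#2.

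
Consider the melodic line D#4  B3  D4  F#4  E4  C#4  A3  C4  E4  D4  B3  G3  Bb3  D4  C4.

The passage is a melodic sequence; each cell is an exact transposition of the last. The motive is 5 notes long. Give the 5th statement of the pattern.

G3 Eb3 Gb3 Bb3 Ab3

The 5-note cells begin on D#4, C#4, B3 — each down a 2nd from the last.
Carrying on: A3 → G3.
Statement 5 starts on G3 and keeps the same exact contour: G3 Eb3 Gb3 Bb3 Ab3.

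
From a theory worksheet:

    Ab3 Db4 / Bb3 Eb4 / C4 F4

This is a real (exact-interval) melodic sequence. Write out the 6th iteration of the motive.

F#4 B4

Unit = 2 notes; the statements start on Ab3, Bb3, C4, moving up a 2nd each time.
Extending up a 2nd: D4 → E4 → F#4.
So cell 6 is F#4 B4.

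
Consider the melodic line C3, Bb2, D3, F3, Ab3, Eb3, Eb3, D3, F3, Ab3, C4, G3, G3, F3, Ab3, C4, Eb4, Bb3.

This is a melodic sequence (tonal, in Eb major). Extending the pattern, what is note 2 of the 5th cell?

C4

Grouping in 6s, the 2nd note of each cell is Bb2, D3, F3.
Each moves up a 3rd. Continuing: Ab3 → C4.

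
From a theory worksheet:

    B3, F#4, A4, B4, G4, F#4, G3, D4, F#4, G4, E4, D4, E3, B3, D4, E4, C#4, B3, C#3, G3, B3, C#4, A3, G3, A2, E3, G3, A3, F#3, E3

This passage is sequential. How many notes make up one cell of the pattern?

30 notes total. Splitting into 5 groups of 6:
B3 F#4 A4 B4 G4 F#4 | G3 D4 F#4 G4 E4 D4 | E3 B3 D4 E4 C#4 B3 | C#3 G3 B3 C#4 A3 G3 | A2 E3 G3 A3 F#3 E3
Each cell is the previous one down a 3rd — so the unit is 6 notes.

6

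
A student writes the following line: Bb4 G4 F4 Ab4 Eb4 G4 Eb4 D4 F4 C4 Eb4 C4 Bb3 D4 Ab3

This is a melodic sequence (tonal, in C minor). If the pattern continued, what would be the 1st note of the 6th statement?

F3

With 5-note cells, note 1 of each statement runs Bb4, G4, Eb4.
Carrying that down a 3rd forward: C4 → Ab3 → F3.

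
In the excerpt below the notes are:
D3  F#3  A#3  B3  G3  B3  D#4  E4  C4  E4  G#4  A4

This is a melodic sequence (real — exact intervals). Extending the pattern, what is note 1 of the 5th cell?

The unit is 4 notes. Position-1 pitches of the 3 shown cells: D3, G3, C4.
Each moves up a 4th. Continuing: F4 → Bb4.

Bb4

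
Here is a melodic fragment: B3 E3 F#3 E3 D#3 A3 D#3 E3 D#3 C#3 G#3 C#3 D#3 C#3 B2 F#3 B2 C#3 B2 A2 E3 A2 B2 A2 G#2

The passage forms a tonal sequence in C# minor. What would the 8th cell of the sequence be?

B2 E2 F#2 E2 D#2

The 5-note cells begin on B3, A3, G#3, F#3, E3 — each down a 2nd from the last.
Extending down a 2nd: D#3 → C#3 → B2.
Statement 8 starts on B2 and keeps the same diatonic contour: B2 E2 F#2 E2 D#2.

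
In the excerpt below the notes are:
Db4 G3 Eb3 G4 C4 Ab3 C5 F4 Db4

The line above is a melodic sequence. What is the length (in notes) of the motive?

3

There are 9 notes; a 3-note unit gives 3 cells:
Db4 G3 Eb3 | G4 C4 Ab3 | C5 F4 Db4
Every group is a transposition up a 4th of the one before; no shorter unit works.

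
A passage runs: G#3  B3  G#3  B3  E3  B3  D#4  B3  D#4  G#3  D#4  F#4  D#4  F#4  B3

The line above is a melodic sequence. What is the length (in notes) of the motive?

There are 15 notes; a 5-note unit gives 3 cells:
G#3 B3 G#3 B3 E3 | B3 D#4 B3 D#4 G#3 | D#4 F#4 D#4 F#4 B3
Each cell is the previous one up a 3rd — so the unit is 5 notes.

5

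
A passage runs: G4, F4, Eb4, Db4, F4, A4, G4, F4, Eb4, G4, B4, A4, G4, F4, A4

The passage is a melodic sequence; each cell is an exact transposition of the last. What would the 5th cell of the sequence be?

D#5 C#5 B4 A4 C#5

Unit = 5 notes; the statements start on G4, A4, B4, moving up a 2nd each time.
Carrying on: C#5 → D#5.
From D#5 the exact shape gives D#5 C#5 B4 A4 C#5.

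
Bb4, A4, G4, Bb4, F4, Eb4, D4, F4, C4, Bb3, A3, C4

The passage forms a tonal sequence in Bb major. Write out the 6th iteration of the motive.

A2 G2 F2 A2

The 4-note cells begin on Bb4, F4, C4 — each down a 4th from the last.
Carrying on: G3 → D3 → A2.
Statement 6 starts on A2 and keeps the same diatonic contour: A2 G2 F2 A2.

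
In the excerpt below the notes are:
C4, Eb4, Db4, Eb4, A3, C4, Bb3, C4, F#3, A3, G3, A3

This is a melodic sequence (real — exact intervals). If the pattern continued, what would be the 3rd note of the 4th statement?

The unit is 4 notes. Position-3 pitches of the 3 shown cells: Db4, Bb3, G3.
One more down a 3rd gives E3.

E3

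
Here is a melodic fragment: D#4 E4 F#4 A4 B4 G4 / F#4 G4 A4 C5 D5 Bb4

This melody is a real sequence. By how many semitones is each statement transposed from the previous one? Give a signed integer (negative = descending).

3

Taking 6-note groups, the heads are D#4, F#4: the pattern moves up a 3rd.
D#4→F#4 is 66 − 63 = 3 semitones.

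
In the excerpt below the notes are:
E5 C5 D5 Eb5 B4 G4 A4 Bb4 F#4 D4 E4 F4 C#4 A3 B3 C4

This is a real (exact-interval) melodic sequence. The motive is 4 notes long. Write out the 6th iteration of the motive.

D#3 B2 C#3 D3

With a 4-note motive the entries are E5, B4, F#4, C#4, each down a 4th from the previous.
Extending down a 4th: G#3 → D#3.
From D#3 the exact shape gives D#3 B2 C#3 D3.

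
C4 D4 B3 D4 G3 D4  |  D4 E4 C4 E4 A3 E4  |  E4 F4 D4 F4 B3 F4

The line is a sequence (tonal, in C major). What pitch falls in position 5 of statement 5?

Grouping in 6s, the 5th note of each cell is G3, A3, B3.
Carrying that up a 2nd forward: C4 → D4.

D4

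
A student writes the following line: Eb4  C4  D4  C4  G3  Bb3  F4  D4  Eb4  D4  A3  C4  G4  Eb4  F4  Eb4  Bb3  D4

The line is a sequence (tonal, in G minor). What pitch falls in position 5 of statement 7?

The unit is 6 notes. Position-5 pitches of the 3 shown cells: G3, A3, Bb3.
Extending up a 2nd: C4 → D4 → Eb4 → F4.

F4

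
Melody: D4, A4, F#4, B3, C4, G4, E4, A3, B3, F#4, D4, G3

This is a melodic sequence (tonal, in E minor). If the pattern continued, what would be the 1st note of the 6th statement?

F#3

Grouping in 4s, the 1st note of each cell is D4, C4, B3.
Extending down a 2nd: A3 → G3 → F#3.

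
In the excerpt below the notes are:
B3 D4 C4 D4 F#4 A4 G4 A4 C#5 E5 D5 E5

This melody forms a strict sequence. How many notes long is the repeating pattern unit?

Try groups of 4 (3 cells in 12 notes):
B3 D4 C4 D4 | F#4 A4 G4 A4 | C#5 E5 D5 E5
Every group is a transposition up a 5th of the one before; no shorter unit works.

4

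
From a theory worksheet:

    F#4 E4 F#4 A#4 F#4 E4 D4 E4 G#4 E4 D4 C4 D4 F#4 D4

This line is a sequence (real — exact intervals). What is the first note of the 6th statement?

Unit = 5 notes; the statements start on F#4, E4, D4, moving down a 2nd each time.
Extending the heads down a 2nd: C4 → Bb3 → Ab3.

Ab3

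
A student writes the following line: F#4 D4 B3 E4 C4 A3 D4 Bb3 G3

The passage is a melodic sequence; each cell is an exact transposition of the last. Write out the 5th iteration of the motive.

With a 3-note motive the entries are F#4, E4, D4, each down a 2nd from the previous.
Carrying on: C4 → Bb3.
Statement 5 starts on Bb3 and keeps the same exact contour: Bb3 Gb3 Eb3.

Bb3 Gb3 Eb3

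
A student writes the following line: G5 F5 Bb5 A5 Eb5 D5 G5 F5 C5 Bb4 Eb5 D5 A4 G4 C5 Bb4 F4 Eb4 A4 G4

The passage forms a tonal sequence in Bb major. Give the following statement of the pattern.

D4 C4 F4 Eb4

Taking 4-note groups, the heads are G5, Eb5, C5, A4, F4: the pattern moves down a 3rd.
Statement 6 starts on D4 and keeps the same diatonic contour: D4 C4 F4 Eb4.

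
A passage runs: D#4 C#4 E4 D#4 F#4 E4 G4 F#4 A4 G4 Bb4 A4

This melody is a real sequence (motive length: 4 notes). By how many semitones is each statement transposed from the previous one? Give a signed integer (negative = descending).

The 4-note cells begin on D#4, F#4, A4 — each up a 3rd from the last.
D#4 to F#4 spans +3 semitones.

3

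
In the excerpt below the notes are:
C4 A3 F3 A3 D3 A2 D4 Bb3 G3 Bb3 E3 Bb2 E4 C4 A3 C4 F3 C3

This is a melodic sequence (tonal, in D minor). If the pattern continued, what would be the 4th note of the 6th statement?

F4

With 6-note cells, note 4 of each statement runs A3, Bb3, C4.
Carrying that up a 2nd forward: D4 → E4 → F4.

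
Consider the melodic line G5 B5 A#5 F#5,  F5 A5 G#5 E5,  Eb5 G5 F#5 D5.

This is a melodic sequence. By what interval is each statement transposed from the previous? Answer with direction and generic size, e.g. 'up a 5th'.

down a 2nd

The 4-note cells begin on G5, F5, Eb5 — each down a 2nd from the last.
From G5 to F5: down a 2nd.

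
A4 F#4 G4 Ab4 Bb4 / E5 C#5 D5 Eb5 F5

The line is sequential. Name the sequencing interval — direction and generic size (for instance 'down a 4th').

With a 5-note motive the entries are A4, E5, each up a 5th from the previous.
A4 to E5 is up a 5th.

up a 5th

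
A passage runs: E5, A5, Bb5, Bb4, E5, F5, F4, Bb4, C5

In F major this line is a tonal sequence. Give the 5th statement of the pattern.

Taking 3-note groups, the heads are E5, Bb4, F4: the pattern moves down a 4th.
Carrying on: C4 → G3.
Statement 5 starts on G3 and keeps the same diatonic contour: G3 C4 D4.

G3 C4 D4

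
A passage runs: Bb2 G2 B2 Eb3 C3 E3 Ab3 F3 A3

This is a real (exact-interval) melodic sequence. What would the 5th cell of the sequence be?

The 3-note cells begin on Bb2, Eb3, Ab3 — each up a 4th from the last.
Continuing the starts: Db4 → Gb4.
Statement 5 starts on Gb4 and keeps the same exact contour: Gb4 Eb4 G4.

Gb4 Eb4 G4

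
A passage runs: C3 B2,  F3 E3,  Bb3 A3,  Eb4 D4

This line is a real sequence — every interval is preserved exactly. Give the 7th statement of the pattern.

Gb5 F5

With a 2-note motive the entries are C3, F3, Bb3, Eb4, each up a 4th from the previous.
Extending up a 4th: Ab4 → Db5 → Gb5.
So cell 7 is Gb5 F5.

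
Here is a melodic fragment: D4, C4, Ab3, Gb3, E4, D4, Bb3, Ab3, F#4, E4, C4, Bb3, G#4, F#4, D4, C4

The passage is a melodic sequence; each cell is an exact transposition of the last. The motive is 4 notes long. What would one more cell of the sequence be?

The 4-note cells begin on D4, E4, F#4, G#4 — each up a 2nd from the last.
From A#4 the exact shape gives A#4 G#4 E4 D4.

A#4 G#4 E4 D4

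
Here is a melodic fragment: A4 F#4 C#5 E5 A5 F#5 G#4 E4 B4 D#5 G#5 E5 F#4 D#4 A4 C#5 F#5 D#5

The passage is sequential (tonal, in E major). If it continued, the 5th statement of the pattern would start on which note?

The 6-note cells begin on A4, G#4, F#4 — each down a 2nd from the last.
Extending the heads down a 2nd: E4 → D#4.

D#4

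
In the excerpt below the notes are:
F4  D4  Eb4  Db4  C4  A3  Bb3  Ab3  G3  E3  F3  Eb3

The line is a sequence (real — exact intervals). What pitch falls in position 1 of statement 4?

D3

Grouping in 4s, the 1st note of each cell is F4, C4, G3.
From G3, down a 4th gives D3.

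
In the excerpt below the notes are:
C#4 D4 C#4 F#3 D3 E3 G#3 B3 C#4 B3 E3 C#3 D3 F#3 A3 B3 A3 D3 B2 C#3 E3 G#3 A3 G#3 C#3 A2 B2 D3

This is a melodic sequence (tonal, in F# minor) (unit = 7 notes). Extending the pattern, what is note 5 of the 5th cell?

G#2

Grouping in 7s, the 5th note of each cell is D3, C#3, B2, A2.
From A2, down a 2nd gives G#2.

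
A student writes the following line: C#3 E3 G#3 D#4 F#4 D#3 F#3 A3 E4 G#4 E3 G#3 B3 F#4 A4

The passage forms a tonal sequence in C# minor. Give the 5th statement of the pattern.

The 5-note cells begin on C#3, D#3, E3 — each up a 2nd from the last.
Continuing the starts: F#3 → G#3.
So cell 5 is G#3 B3 D#4 A4 C#5.

G#3 B3 D#4 A4 C#5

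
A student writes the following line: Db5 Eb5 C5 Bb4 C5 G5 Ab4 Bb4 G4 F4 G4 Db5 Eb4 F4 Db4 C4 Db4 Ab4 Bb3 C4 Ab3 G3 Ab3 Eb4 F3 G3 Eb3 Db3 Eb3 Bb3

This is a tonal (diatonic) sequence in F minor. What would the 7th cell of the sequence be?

The 6-note cells begin on Db5, Ab4, Eb4, Bb3, F3 — each down a 4th from the last.
Carrying on: C3 → G2.
From G2 the diatonic shape gives G2 Ab2 F2 Eb2 F2 C3.

G2 Ab2 F2 Eb2 F2 C3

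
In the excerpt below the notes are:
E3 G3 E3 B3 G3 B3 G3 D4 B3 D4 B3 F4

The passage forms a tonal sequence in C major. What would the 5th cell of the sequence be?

F4 A4 F4 C5

Taking 4-note groups, the heads are E3, G3, B3: the pattern moves up a 3rd.
Extending up a 3rd: D4 → F4.
Statement 5 starts on F4 and keeps the same diatonic contour: F4 A4 F4 C5.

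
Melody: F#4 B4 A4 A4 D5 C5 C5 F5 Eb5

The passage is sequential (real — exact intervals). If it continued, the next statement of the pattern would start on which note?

Taking 3-note groups, the heads are F#4, A4, C5: the pattern moves up a 3rd.
One more step up a 3rd gives Eb5.

Eb5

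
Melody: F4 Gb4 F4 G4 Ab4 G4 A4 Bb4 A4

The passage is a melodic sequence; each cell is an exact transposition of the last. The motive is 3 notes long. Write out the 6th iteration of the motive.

Taking 3-note groups, the heads are F4, G4, A4: the pattern moves up a 2nd.
Continuing the starts: B4 → C#5 → D#5.
So cell 6 is D#5 E5 D#5.

D#5 E5 D#5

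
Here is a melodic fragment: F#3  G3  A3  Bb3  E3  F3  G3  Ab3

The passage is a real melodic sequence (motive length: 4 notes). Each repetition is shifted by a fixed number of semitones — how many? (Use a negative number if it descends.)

-2

With a 4-note motive the entries are F#3, E3, each down a 2nd from the previous.
Counting half-steps from F#3 to E3: -2.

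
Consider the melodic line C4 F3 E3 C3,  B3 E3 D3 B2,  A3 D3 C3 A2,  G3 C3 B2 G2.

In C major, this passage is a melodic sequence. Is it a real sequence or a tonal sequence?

tonal

Every note is diatonic to C major.
Cell 1 has -1 semitones from note 2 to 3, but cell 2 has -2 — the interval quality changes while the contour stays the same, which is the hallmark of a tonal sequence.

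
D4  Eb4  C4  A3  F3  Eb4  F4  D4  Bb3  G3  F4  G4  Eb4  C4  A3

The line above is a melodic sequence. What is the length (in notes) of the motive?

5

Try groups of 5 (3 cells in 15 notes):
D4 Eb4 C4 A3 F3 | Eb4 F4 D4 Bb3 G3 | F4 G4 Eb4 C4 A3
That's a consistent up a 2nd shift per cell, and no other grouping gives one.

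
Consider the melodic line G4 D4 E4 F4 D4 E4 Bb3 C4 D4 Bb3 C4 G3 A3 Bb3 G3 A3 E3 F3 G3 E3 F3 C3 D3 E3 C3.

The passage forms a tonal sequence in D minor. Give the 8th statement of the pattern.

With a 5-note motive the entries are G4, E4, C4, A3, F3, each down a 3rd from the previous.
Continuing the starts: D3 → Bb2 → G2.
From G2 the diatonic shape gives G2 D2 E2 F2 D2.

G2 D2 E2 F2 D2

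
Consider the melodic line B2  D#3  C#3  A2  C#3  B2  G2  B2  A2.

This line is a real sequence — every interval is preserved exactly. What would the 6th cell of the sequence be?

The 3-note cells begin on B2, A2, G2 — each down a 2nd from the last.
Continuing the starts: F2 → Eb2 → Db2.
So cell 6 is Db2 F2 Eb2.

Db2 F2 Eb2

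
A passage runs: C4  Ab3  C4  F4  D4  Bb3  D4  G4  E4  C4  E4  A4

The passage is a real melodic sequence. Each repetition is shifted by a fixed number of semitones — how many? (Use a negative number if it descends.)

2

With a 4-note motive the entries are C4, D4, E4, each up a 2nd from the previous.
C4→D4 is 62 − 60 = 2 semitones.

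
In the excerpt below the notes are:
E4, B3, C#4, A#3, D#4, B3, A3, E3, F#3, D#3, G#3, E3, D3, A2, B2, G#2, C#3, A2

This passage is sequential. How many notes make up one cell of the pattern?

There are 18 notes; a 6-note unit gives 3 cells:
E4 B3 C#4 A#3 D#4 B3 | A3 E3 F#3 D#3 G#3 E3 | D3 A2 B2 G#2 C#3 A2
That's a consistent down a 5th shift per cell, and no other grouping gives one.

6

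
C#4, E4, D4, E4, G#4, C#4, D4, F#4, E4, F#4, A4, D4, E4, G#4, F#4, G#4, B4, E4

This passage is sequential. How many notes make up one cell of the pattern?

There are 18 notes; a 6-note unit gives 3 cells:
C#4 E4 D4 E4 G#4 C#4 | D4 F#4 E4 F#4 A4 D4 | E4 G#4 F#4 G#4 B4 E4
Every group is a transposition up a 2nd of the one before; no shorter unit works.

6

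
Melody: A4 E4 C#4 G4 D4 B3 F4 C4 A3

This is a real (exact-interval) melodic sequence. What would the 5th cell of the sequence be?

With a 3-note motive the entries are A4, G4, F4, each down a 2nd from the previous.
Carrying on: Eb4 → Db4.
So cell 5 is Db4 Ab3 F3.

Db4 Ab3 F3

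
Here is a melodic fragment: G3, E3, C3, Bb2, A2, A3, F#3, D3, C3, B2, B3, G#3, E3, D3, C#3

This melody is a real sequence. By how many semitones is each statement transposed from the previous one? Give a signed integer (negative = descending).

2

Unit = 5 notes; the statements start on G3, A3, B3, moving up a 2nd each time.
G3→A3 is 57 − 55 = 2 semitones.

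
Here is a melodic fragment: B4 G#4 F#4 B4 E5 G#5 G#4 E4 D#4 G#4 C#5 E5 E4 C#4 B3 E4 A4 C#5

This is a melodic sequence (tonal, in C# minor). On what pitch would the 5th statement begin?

A3

Unit = 6 notes; the statements start on B4, G#4, E4, moving down a 3rd each time.
Continuing: C#4 → A3. Statement 5 starts on A3.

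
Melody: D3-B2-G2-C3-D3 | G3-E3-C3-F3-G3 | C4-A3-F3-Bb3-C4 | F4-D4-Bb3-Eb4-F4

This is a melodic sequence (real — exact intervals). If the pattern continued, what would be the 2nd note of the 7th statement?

Grouping in 5s, the 2nd note of each cell is B2, E3, A3, D4.
Carrying that up a 4th forward: G4 → C5 → F5.

F5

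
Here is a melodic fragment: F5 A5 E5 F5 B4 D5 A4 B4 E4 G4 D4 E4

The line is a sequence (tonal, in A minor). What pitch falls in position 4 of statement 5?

The unit is 4 notes. Position-4 pitches of the 3 shown cells: F5, B4, E4.
Carrying that down a 5th forward: A3 → D3.

D3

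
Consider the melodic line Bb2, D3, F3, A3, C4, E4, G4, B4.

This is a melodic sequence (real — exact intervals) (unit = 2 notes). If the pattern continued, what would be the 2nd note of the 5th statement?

With 2-note cells, note 2 of each statement runs D3, A3, E4, B4.
One more up a 5th gives F#5.

F#5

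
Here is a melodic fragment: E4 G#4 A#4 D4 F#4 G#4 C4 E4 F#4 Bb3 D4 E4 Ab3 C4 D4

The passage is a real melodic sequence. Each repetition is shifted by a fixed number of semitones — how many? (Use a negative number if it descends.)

Unit = 3 notes; the statements start on E4, D4, C4, Bb3, Ab3, moving down a 2nd each time.
E4→D4 is 62 − 64 = -2 semitones.

-2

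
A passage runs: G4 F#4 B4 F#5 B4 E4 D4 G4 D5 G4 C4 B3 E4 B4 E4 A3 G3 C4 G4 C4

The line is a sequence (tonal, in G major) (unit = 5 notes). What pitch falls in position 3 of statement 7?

With 5-note cells, note 3 of each statement runs B4, G4, E4, C4.
Each moves down a 3rd. Continuing: A3 → F#3 → D3.

D3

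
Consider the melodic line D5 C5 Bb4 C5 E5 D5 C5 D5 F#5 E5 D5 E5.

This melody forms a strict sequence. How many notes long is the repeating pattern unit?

4

There are 12 notes; a 4-note unit gives 3 cells:
D5 C5 Bb4 C5 | E5 D5 C5 D5 | F#5 E5 D5 E5
Every group is a transposition up a 2nd of the one before; no shorter unit works.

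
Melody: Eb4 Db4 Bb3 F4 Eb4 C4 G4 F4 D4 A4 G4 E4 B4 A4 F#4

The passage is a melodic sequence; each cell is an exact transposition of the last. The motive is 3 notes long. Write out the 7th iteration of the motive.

Taking 3-note groups, the heads are Eb4, F4, G4, A4, B4: the pattern moves up a 2nd.
Carrying on: C#5 → D#5.
From D#5 the exact shape gives D#5 C#5 A#4.

D#5 C#5 A#4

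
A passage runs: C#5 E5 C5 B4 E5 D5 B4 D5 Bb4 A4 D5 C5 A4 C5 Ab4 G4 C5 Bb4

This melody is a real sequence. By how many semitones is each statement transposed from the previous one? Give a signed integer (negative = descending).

-2

The 6-note cells begin on C#5, B4, A4 — each down a 2nd from the last.
C#5 to B4 spans -2 semitones.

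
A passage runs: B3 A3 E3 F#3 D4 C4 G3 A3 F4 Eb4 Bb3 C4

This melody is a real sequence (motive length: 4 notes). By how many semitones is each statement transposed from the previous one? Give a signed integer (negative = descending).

Taking 4-note groups, the heads are B3, D4, F4: the pattern moves up a 3rd.
B3→D4 is 62 − 59 = 3 semitones.

3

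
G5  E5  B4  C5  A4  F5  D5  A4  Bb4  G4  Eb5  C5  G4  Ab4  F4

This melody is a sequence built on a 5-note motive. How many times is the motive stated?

3

15 notes in groups of 5 gives 15/5 = 3 statements.
Starts: G5, F5, Eb5 — each down a 2nd.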